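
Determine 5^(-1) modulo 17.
5^(-1) ≡ 7 (mod 17). Verification: 5 × 7 = 35 ≡ 1 (mod 17)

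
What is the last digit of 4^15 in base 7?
Using Fermat: 4^{6} ≡ 1 (mod 7). 15 ≡ 3 (mod 6). So 4^{15} ≡ 4^{3} ≡ 1 (mod 7)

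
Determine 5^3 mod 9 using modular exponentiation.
3 = 2 + 1 (binary 11). Repeated squaring mod 9: 5^1 ≡ 5; 5^2 ≡ 5² = 25 ≡ 7. Multiply: 5^3 = 5^2 × 5^1 ≡ 7 × 5 (mod 9): 7 × 5 = 35 ≡ 8. So 5^3 ≡ 8 (mod 9).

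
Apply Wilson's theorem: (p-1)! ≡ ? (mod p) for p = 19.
By Wilson's theorem, (18)! ≡ -1 ≡ 18 (mod 19)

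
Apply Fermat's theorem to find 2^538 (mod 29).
By Fermat: 2^{28} ≡ 1 (mod 29). 538 ≡ 6 (mod 28). So 2^{538} ≡ 2^{6} ≡ 6 (mod 29)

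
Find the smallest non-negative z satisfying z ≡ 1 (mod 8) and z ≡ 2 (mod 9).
M = 8 × 9 = 72. M₁ = 9, y₁ ≡ 1 (mod 8). M₂ = 8, y₂ ≡ 8 (mod 9). z = 1×9×1 + 2×8×8 ≡ 65 (mod 72)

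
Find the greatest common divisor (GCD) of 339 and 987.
3

Using the Euclidean algorithm:
339 = 0 × 987 + 339
987 = 2 × 339 + 309
339 = 1 × 309 + 30
309 = 10 × 30 + 9
30 = 3 × 9 + 3
9 = 3 × 3 + 0

GCD(339, 987) = 3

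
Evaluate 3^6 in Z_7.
6 = 4 + 2 (binary 110). Repeated squaring mod 7: 3^1 ≡ 3; 3^2 ≡ 3² = 9 ≡ 2; 3^4 ≡ 2² = 4 ≡ 4. Multiply: 3^6 = 3^4 × 3^2 ≡ 4 × 2 (mod 7): 4 × 2 = 8 ≡ 1. So 3^6 ≡ 1 (mod 7).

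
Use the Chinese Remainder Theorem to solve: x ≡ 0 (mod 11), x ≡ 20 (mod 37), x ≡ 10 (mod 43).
16522

Using the Chinese Remainder Theorem:
M = product of moduli = 17501
For equation 1: M_1 = 1591, 1591 ≡ 7 (mod 11), inverse of 1591 mod 11 is 8 (check: 7 × 8 = 56 ≡ 1 (mod 11))
For equation 2: M_2 = 473, 473 ≡ 29 (mod 37), inverse of 473 mod 37 is 23 (check: 29 × 23 = 667 ≡ 1 (mod 37))
For equation 3: M_3 = 407, 407 ≡ 20 (mod 43), inverse of 407 mod 43 is 28 (check: 20 × 28 = 560 ≡ 1 (mod 43))
Combine: x ≡ Σ r_i×M_i×(M_i⁻¹ mod m_i) = 0×1591×8 + 20×473×23 + 10×407×28 = 0 + 217580 + 113960 = 331540
331540 mod 17501 = 16522
x ≡ 16522 (mod 17501)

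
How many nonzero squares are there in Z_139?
For prime 139, there are (p-1)/2 = (139-1)/2 = 69 quadratic residues (excluding 0).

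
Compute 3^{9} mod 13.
1

Using successive squaring:
Binary expansion of 9: 1001
Powers of 3 mod 13 (each is the square of the previous):
  3^1 ≡ 3 (mod 13)
  3^2 ≡ 3² = 9 ≡ 9 (mod 13)
  3^4 ≡ 9² = 81 ≡ 3 (mod 13)
  3^8 ≡ 3² = 9 ≡ 9 (mod 13)
9 = 8 + 1, so 3^9 = 3^8 × 3^1 ≡ 9 × 3 (mod 13)
Multiplying step by step:
  9 × 3 = 27 ≡ 1 (mod 13)
Result: 3^9 ≡ 1 (mod 13)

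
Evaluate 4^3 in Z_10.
3 = 2 + 1 (binary 11). Repeated squaring mod 10: 4^1 ≡ 4; 4^2 ≡ 4² = 16 ≡ 6. Multiply: 4^3 = 4^2 × 4^1 ≡ 6 × 4 (mod 10): 6 × 4 = 24 ≡ 4. So 4^3 ≡ 4 (mod 10).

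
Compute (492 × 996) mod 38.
22

(492 × 996) = 490032
490032 mod 38 = 22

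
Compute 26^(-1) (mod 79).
76

Using Extended Euclidean Algorithm:
gcd(26, 79) = 1
Bezout coefficients: 26 × -3 + 79 × 1 = 1
So 26 × -3 ≡ 1 (mod 79)
The inverse is -3 mod 79 = 76
Verification: 26 × 76 = 1976 = 25 × 79 + 1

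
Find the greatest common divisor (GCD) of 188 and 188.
188

Using the Euclidean algorithm:
188 = 1 × 188 + 0

GCD(188, 188) = 188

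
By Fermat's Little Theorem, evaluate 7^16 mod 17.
By Fermat's Little Theorem, 7^{16} ≡ 1 (mod 17) since 17 is prime and gcd(7, 17) = 1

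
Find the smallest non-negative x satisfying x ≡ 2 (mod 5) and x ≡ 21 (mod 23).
M = 5 × 23 = 115. M₁ = 23, y₁ ≡ 2 (mod 5). M₂ = 5, y₂ ≡ 14 (mod 23). x = 2×23×2 + 21×5×14 ≡ 67 (mod 115)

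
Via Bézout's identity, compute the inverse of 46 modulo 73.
Extended GCD: 46(27) + 73(-17) = 1. So 46^(-1) ≡ 27 ≡ 27 (mod 73). Verify: 46 × 27 = 1242 ≡ 1 (mod 73)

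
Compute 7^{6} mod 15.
4

Using successive squaring:
Binary expansion of 6: 110
Powers of 7 mod 15 (each is the square of the previous):
  7^1 ≡ 7 (mod 15)
  7^2 ≡ 7² = 49 ≡ 4 (mod 15)
  7^4 ≡ 4² = 16 ≡ 1 (mod 15)
6 = 4 + 2, so 7^6 = 7^4 × 7^2 ≡ 1 × 4 (mod 15)
Multiplying step by step:
  1 × 4 = 4 ≡ 4 (mod 15)
Result: 7^6 ≡ 4 (mod 15)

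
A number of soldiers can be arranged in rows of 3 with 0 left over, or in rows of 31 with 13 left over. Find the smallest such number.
M = 3 × 31 = 93. M₁ = 31, y₁ ≡ 1 (mod 3). M₂ = 3, y₂ ≡ 21 (mod 31). t = 0×31×1 + 13×3×21 ≡ 75 (mod 93). The smallest positive such number is 75.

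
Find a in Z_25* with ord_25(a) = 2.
24 has order 2 mod 25 since 24^{2} ≡ 1 (mod 25) and no smaller power works.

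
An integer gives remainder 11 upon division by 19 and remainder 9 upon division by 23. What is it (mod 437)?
M = 19 × 23 = 437. M₁ = 23, y₁ ≡ 5 (mod 19). M₂ = 19, y₂ ≡ 17 (mod 23). z = 11×23×5 + 9×19×17 ≡ 239 (mod 437). The smallest positive such number is 239.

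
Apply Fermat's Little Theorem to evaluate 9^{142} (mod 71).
10

By Fermat's Little Theorem, a^(p-1) ≡ 1 (mod p) for prime p and gcd(a, p) = 1
Here p = 71, so 9^70 ≡ 1 (mod 71)
We can reduce the exponent: 142 mod 70 = 2
So 9^142 ≡ 9^2 (mod 71)
Computing: 9^2 mod 71 = 10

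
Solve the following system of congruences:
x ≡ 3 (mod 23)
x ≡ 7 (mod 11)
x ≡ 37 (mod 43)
854

Using the Chinese Remainder Theorem:
M = product of moduli = 10879
For equation 1: M_1 = 473, 473 ≡ 13 (mod 23), inverse of 473 mod 23 is 16 (check: 13 × 16 = 208 ≡ 1 (mod 23))
For equation 2: M_2 = 989, 989 ≡ 10 (mod 11), inverse of 989 mod 11 is 10 (check: 10 × 10 = 100 ≡ 1 (mod 11))
For equation 3: M_3 = 253, 253 ≡ 38 (mod 43), inverse of 253 mod 43 is 17 (check: 38 × 17 = 646 ≡ 1 (mod 43))
Combine: x ≡ Σ r_i×M_i×(M_i⁻¹ mod m_i) = 3×473×16 + 7×989×10 + 37×253×17 = 22704 + 69230 + 159137 = 251071
251071 mod 10879 = 854
x ≡ 854 (mod 10879)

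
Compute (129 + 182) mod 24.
23

(129 + 182) = 311
311 mod 24 = 23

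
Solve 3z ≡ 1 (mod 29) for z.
3^(-1) ≡ 10 (mod 29). Verification: 3 × 10 = 30 ≡ 1 (mod 29)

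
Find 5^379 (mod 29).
Using Fermat: 5^{28} ≡ 1 (mod 29). 379 ≡ 15 (mod 28). So 5^{379} ≡ 5^{15} ≡ 5 (mod 29)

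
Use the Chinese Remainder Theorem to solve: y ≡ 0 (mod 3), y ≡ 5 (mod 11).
M = 3 × 11 = 33. M₁ = 11, y₁ ≡ 2 (mod 3). M₂ = 3, y₂ ≡ 4 (mod 11). y = 0×11×2 + 5×3×4 ≡ 27 (mod 33)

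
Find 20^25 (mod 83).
Using repeated squaring. 25 = 16 + 8 + 1 (binary 11001). Repeated squaring mod 83: 20^1 ≡ 20; 20^2 ≡ 20² = 400 ≡ 68; 20^4 ≡ 68² = 4624 ≡ 59; 20^8 ≡ 59² = 3481 ≡ 78; 20^16 ≡ 78² = 6084 ≡ 25. Multiply: 20^25 = 20^16 × 20^8 × 20^1 ≡ 25 × 78 × 20 (mod 83): 25 × 78 = 1950 ≡ 41; 41 × 20 = 820 ≡ 73. So 20^25 ≡ 73 (mod 83).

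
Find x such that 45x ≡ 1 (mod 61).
45^(-1) ≡ 19 (mod 61). Verification: 45 × 19 = 855 ≡ 1 (mod 61)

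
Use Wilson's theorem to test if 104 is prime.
(103)! mod 104 = 0. Since 0 ≢ -1 (mod 104), 104 is not prime.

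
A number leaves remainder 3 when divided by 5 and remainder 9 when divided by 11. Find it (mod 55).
M = 5 × 11 = 55. M₁ = 11, y₁ ≡ 1 (mod 5). M₂ = 5, y₂ ≡ 9 (mod 11). t = 3×11×1 + 9×5×9 ≡ 53 (mod 55)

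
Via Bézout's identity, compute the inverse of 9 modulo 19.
Extended GCD: 9(-2) + 19(1) = 1. So 9^(-1) ≡ 17 ≡ 17 (mod 19). Verify: 9 × 17 = 153 ≡ 1 (mod 19)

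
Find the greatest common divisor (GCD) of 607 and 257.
1

Using the Euclidean algorithm:
607 = 2 × 257 + 93
257 = 2 × 93 + 71
93 = 1 × 71 + 22
71 = 3 × 22 + 5
22 = 4 × 5 + 2
5 = 2 × 2 + 1
2 = 2 × 1 + 0

GCD(607, 257) = 1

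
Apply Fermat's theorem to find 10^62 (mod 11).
By Fermat: 10^{10} ≡ 1 (mod 11). 62 = 6×10 + 2. So 10^{62} ≡ 10^{2} ≡ 1 (mod 11)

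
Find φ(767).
696

Prime factorization: 767 = 13 × 59
Using the formula φ(n) = n × Π(1 - 1/p) for each prime factor p:
φ(767) = 767 × (1 - 1/13) × (1 - 1/59)
φ(767) = 696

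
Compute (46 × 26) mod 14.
6

(46 × 26) = 1196
1196 mod 14 = 6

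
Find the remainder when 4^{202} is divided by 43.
By Fermat: 4^{42} ≡ 1 (mod 43). 202 = 4×42 + 34. So 4^{202} ≡ 4^{34} ≡ 11 (mod 43)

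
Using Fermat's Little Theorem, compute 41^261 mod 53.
By Fermat: 41^{52} ≡ 1 (mod 53). 261 = 5×52 + 1. So 41^{261} ≡ 41^{1} ≡ 41 (mod 53)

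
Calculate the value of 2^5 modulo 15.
5 = 4 + 1 (binary 101). Repeated squaring mod 15: 2^1 ≡ 2; 2^2 ≡ 2² = 4 ≡ 4; 2^4 ≡ 4² = 16 ≡ 1. Multiply: 2^5 = 2^4 × 2^1 ≡ 1 × 2 (mod 15): 1 × 2 = 2 ≡ 2. So 2^5 ≡ 2 (mod 15).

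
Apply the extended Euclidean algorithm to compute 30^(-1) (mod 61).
Extended GCD: 30(-2) + 61(1) = 1. So 30^(-1) ≡ 59 ≡ 59 (mod 61). Verify: 30 × 59 = 1770 ≡ 1 (mod 61)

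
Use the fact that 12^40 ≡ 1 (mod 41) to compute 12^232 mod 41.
By Fermat: 12^{40} ≡ 1 (mod 41). 232 = 5×40 + 32. So 12^{232} ≡ 12^{32} ≡ 16 (mod 41)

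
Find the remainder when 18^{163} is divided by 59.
By Fermat: 18^{58} ≡ 1 (mod 59). 163 = 2×58 + 47. So 18^{163} ≡ 18^{47} ≡ 31 (mod 59)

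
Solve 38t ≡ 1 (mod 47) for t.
38^(-1) ≡ 26 (mod 47). Verification: 38 × 26 = 988 ≡ 1 (mod 47)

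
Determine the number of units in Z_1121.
1044

Prime factorization: 1121 = 19 × 59
Using the formula φ(n) = n × Π(1 - 1/p) for each prime factor p:
φ(1121) = 1121 × (1 - 1/19) × (1 - 1/59)
φ(1121) = 1044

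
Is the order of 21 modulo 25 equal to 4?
No, the actual order is 5, not 4.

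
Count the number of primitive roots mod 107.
Number of primitive roots mod 107 = φ(106) = 52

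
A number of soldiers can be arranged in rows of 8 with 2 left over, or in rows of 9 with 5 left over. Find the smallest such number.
M = 8 × 9 = 72. M₁ = 9, y₁ ≡ 1 (mod 8). M₂ = 8, y₂ ≡ 8 (mod 9). r = 2×9×1 + 5×8×8 ≡ 50 (mod 72). The smallest positive such number is 50.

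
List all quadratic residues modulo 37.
QRs mod 37: {1, 3, 4, 7, 9, 10, 11, 12, 16, 21, 25, 26, 27, 28, 30, 33, 34, 36}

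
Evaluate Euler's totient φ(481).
432

Prime factorization: 481 = 13 × 37
Using the formula φ(n) = n × Π(1 - 1/p) for each prime factor p:
φ(481) = 481 × (1 - 1/13) × (1 - 1/37)
φ(481) = 432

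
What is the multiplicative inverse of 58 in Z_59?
58^(-1) ≡ 58 (mod 59). Verification: 58 × 58 = 3364 ≡ 1 (mod 59)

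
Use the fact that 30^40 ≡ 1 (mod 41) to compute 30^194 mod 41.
By Fermat: 30^{40} ≡ 1 (mod 41). 194 = 4×40 + 34. So 30^{194} ≡ 30^{34} ≡ 5 (mod 41)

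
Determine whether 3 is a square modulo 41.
By Euler's criterion: 3^{20} ≡ 40 (mod 41). Since this equals -1 (≡ 40), 3 is not a QR.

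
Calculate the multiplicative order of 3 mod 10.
Powers of 3 mod 10: 3^1≡3, 3^2≡9, 3^3≡7, 3^4≡1. Order = 4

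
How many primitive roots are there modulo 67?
Number of primitive roots mod 67 = φ(66) = 20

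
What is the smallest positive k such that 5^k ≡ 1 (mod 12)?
Powers of 5 mod 12: 5^1≡5, 5^2≡1. Order = 2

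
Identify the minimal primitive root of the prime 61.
p - 1 = 60 has prime divisors 2, 3, 5. h is a primitive root mod 61 iff h^(60/q) ≢ 1 (mod 61) for each such q.
h = 2: 2^30 ≡ 60, 2^20 ≡ 47, 2^12 ≡ 9 (mod 61); none is 1, so 2 has order 60 and is a primitive root.
The smallest primitive root mod 61 is g = 2.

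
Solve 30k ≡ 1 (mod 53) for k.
23

Using Extended Euclidean Algorithm:
gcd(30, 53) = 1
Bezout coefficients: 30 × 23 + 53 × -13 = 1
So 30 × 23 ≡ 1 (mod 53)
The inverse is 23 mod 53 = 23
Verification: 30 × 23 = 690 = 13 × 53 + 1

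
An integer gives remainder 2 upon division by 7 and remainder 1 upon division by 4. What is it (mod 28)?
M = 7 × 4 = 28. M₁ = 4, y₁ ≡ 2 (mod 7). M₂ = 7, y₂ ≡ 3 (mod 4). r = 2×4×2 + 1×7×3 ≡ 9 (mod 28). The smallest positive such number is 9.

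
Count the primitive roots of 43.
12

The number of primitive roots modulo p is φ(p-1) = φ(42)
φ(42) = 12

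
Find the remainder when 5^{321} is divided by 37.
By Fermat: 5^{36} ≡ 1 (mod 37). 321 = 8×36 + 33. So 5^{321} ≡ 5^{33} ≡ 8 (mod 37)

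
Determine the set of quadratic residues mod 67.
QRs mod 67: {1, 4, 6, 9, 10, 14, 15, 16, 17, 19, 21, 22, 23, 24, 25, 26, 29, 33, 35, 36, 37, 39, 40, 47, 49, 54, 55, 56, 59, 60, 62, 64, 65}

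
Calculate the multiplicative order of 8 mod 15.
Powers of 8 mod 15: 8^1≡8, 8^2≡4, 8^3≡2, 8^4≡1. Order = 4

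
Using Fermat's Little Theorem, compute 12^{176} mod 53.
28

By Fermat's Little Theorem, a^(p-1) ≡ 1 (mod p) for prime p and gcd(a, p) = 1
Here p = 53, so 12^52 ≡ 1 (mod 53)
We can reduce the exponent: 176 mod 52 = 20
So 12^176 ≡ 12^20 (mod 53)
Computing: 12^20 mod 53 = 28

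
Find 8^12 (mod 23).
Using repeated squaring. 12 = 8 + 4 (binary 1100). Repeated squaring mod 23: 8^1 ≡ 8; 8^2 ≡ 8² = 64 ≡ 18; 8^4 ≡ 18² = 324 ≡ 2; 8^8 ≡ 2² = 4 ≡ 4. Multiply: 8^12 = 8^8 × 8^4 ≡ 4 × 2 (mod 23): 4 × 2 = 8 ≡ 8. So 8^12 ≡ 8 (mod 23).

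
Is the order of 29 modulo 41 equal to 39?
No, the actual order is 40, not 39.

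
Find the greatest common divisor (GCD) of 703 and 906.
1

Using the Euclidean algorithm:
703 = 0 × 906 + 703
906 = 1 × 703 + 203
703 = 3 × 203 + 94
203 = 2 × 94 + 15
94 = 6 × 15 + 4
15 = 3 × 4 + 3
4 = 1 × 3 + 1
3 = 3 × 1 + 0

GCD(703, 906) = 1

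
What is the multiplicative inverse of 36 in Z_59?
41

Using Extended Euclidean Algorithm:
gcd(36, 59) = 1
Bezout coefficients: 36 × -18 + 59 × 11 = 1
So 36 × -18 ≡ 1 (mod 59)
The inverse is -18 mod 59 = 41
Verification: 36 × 41 = 1476 = 25 × 59 + 1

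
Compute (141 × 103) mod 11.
3

(141 × 103) = 14523
14523 mod 11 = 3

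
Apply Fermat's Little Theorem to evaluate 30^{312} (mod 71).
32

By Fermat's Little Theorem, a^(p-1) ≡ 1 (mod p) for prime p and gcd(a, p) = 1
Here p = 71, so 30^70 ≡ 1 (mod 71)
We can reduce the exponent: 312 mod 70 = 32
So 30^312 ≡ 30^32 (mod 71)
Computing: 30^32 mod 71 = 32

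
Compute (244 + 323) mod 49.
28

(244 + 323) = 567
567 mod 49 = 28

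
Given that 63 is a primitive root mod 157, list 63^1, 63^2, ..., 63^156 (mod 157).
g^1, g^2, ..., g^{156} mod 157: {63, 44, 103, 52, 136, 90, 18, 35, 7, 127, 151, 93, 50, 10, 2, 126, 88, 49, 104, 115, 23, 36, 70, 14, 97, 145, 29, 100, 20, 4, 95, 19, 98, 51, 73, 46, 72, 140, 28, 37, 133, 58, 43, 40, 8, 33, 38, 39, 102, 146, 92, 144, 123, 56, 74, 109, 116, 86, 80, 16, 66, 76, 78, 47, 135, 27, 131, 89, 112, 148, 61, 75, 15, 3, 32, 132, 152, 156, 94, 113, 54, 105, 21, 67, 139, 122, 150, 30, 6, 64, 107, 147, 155, 31, 69, 108, 53, 42, 134, 121, 87, 143, 60, 12, 128, 57, 137, 153, 62, 138, 59, 106, 84, 111, 85, 17, 129, 120, 24, 99, 114, 117, 149, 124, 119, 118, 55, 11, 65, 13, 34, 101, 83, 48, 41, 71, 77, 141, 91, 81, 79, 110, 22, 130, 26, 68, 45, 9, 96, 82, 142, 154, 125, 25, 5, 1}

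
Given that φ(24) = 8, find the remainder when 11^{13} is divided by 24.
By Euler: 11^{8} ≡ 1 (mod 24) since gcd(11, 24) = 1. 13 = 1×8 + 5. So 11^{13} ≡ 11^{5} ≡ 11 (mod 24)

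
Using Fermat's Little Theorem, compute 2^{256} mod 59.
35

By Fermat's Little Theorem, a^(p-1) ≡ 1 (mod p) for prime p and gcd(a, p) = 1
Here p = 59, so 2^58 ≡ 1 (mod 59)
We can reduce the exponent: 256 mod 58 = 24
So 2^256 ≡ 2^24 (mod 59)
Computing: 2^24 mod 59 = 35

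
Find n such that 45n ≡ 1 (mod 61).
45^(-1) ≡ 19 (mod 61). Verification: 45 × 19 = 855 ≡ 1 (mod 61)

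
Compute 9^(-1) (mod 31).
9^(-1) ≡ 7 (mod 31). Verification: 9 × 7 = 63 ≡ 1 (mod 31)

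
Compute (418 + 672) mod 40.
10

(418 + 672) = 1090
1090 mod 40 = 10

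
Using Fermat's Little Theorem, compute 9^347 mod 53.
By Fermat: 9^{52} ≡ 1 (mod 53). 347 ≡ 35 (mod 52). So 9^{347} ≡ 9^{35} ≡ 29 (mod 53)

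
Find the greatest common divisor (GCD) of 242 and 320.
2

Using the Euclidean algorithm:
242 = 0 × 320 + 242
320 = 1 × 242 + 78
242 = 3 × 78 + 8
78 = 9 × 8 + 6
8 = 1 × 6 + 2
6 = 3 × 2 + 0

GCD(242, 320) = 2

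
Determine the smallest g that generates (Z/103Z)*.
5

A primitive root g modulo p has order p-1 = 102
Prime divisors of 102: [2, 3, 17]
g is a primitive root iff g^(102/q) ≢ 1 (mod 103) for each prime divisor q
Testing small values:
  g = 2: 2^51 ≡ 1, 2^34 ≡ 46, 2^6 ≡ 64 (mod 103) → 2^51 ≡ 1, not primitive root
  g = 3: 3^51 ≡ 102, 3^34 ≡ 1, 3^6 ≡ 8 (mod 103) → 3^34 ≡ 1, not primitive root
  g = 4: 4^51 ≡ 1, 4^34 ≡ 56, 4^6 ≡ 79 (mod 103) → 4^51 ≡ 1, not primitive root
  g = 5: 5^51 ≡ 102, 5^34 ≡ 56, 5^6 ≡ 72 (mod 103) → none is 1, primitive root!
The smallest primitive root is 5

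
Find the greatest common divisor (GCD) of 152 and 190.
38

Using the Euclidean algorithm:
152 = 0 × 190 + 152
190 = 1 × 152 + 38
152 = 4 × 38 + 0

GCD(152, 190) = 38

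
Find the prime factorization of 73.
73

Divide by primes starting from smallest:
73 ÷ 73 = 1

73 = 73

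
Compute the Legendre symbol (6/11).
(6/11) = 6^{5} mod 11 = -1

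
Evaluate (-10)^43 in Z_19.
Using Fermat: (-10)^{18} ≡ 1 (mod 19). 43 ≡ 7 (mod 18). So (-10)^{43} ≡ (-10)^{7} ≡ 4 (mod 19)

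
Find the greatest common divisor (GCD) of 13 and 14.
1

Using the Euclidean algorithm:
13 = 0 × 14 + 13
14 = 1 × 13 + 1
13 = 13 × 1 + 0

GCD(13, 14) = 1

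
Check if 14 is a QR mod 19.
By Euler's criterion: 14^{9} ≡ 18 (mod 19). Since this equals -1 (≡ 18), 14 is not a QR.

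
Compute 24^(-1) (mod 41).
24^(-1) ≡ 12 (mod 41). Verification: 24 × 12 = 288 ≡ 1 (mod 41)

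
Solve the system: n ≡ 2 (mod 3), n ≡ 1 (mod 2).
M = 3 × 2 = 6. M₁ = 2, y₁ ≡ 2 (mod 3). M₂ = 3, y₂ ≡ 1 (mod 2). n = 2×2×2 + 1×3×1 ≡ 5 (mod 6)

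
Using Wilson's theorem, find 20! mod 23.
(22)! = (20)! × (21) × (22) ≡ -1 (mod 23). So (20)! ≡ -1 × [(22)(21)]^(-1) ≡ 11 (mod 23)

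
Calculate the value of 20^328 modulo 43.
Using Fermat: 20^{42} ≡ 1 (mod 43). 328 ≡ 34 (mod 42). So 20^{328} ≡ 20^{34} ≡ 24 (mod 43)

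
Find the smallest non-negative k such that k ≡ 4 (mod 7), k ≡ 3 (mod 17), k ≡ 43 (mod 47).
2111

Using the Chinese Remainder Theorem:
M = product of moduli = 5593
For equation 1: M_1 = 799, 799 ≡ 1 (mod 7), inverse of 799 mod 7 is 1 (check: 1 × 1 = 1 ≡ 1 (mod 7))
For equation 2: M_2 = 329, 329 ≡ 6 (mod 17), inverse of 329 mod 17 is 3 (check: 6 × 3 = 18 ≡ 1 (mod 17))
For equation 3: M_3 = 119, 119 ≡ 25 (mod 47), inverse of 119 mod 47 is 32 (check: 25 × 32 = 800 ≡ 1 (mod 47))
Combine: k ≡ Σ r_i×M_i×(M_i⁻¹ mod m_i) = 4×799×1 + 3×329×3 + 43×119×32 = 3196 + 2961 + 163744 = 169901
169901 mod 5593 = 2111
k ≡ 2111 (mod 5593)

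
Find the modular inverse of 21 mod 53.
21^(-1) ≡ 48 (mod 53). Verification: 21 × 48 = 1008 ≡ 1 (mod 53)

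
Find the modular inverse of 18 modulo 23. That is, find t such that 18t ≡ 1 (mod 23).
9

Using Extended Euclidean Algorithm:
gcd(18, 23) = 1
Bezout coefficients: 18 × 9 + 23 × -7 = 1
So 18 × 9 ≡ 1 (mod 23)
The inverse is 9 mod 23 = 9
Verification: 18 × 9 = 162 = 7 × 23 + 1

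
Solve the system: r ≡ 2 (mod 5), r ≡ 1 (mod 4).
M = 5 × 4 = 20. M₁ = 4, y₁ ≡ 4 (mod 5). M₂ = 5, y₂ ≡ 1 (mod 4). r = 2×4×4 + 1×5×1 ≡ 17 (mod 20)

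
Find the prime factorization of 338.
2 × 13^2

Divide by primes starting from smallest:
338 ÷ 2 = 169
169 ÷ 13 = 13
13 ÷ 13 = 1

338 = 2 × 13^2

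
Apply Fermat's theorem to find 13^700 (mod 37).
By Fermat: 13^{36} ≡ 1 (mod 37). 700 ≡ 16 (mod 36). So 13^{700} ≡ 13^{16} ≡ 7 (mod 37)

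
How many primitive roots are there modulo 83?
40

The number of primitive roots modulo p is φ(p-1) = φ(82)
φ(82) = 40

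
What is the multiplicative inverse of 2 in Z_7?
4

Using Extended Euclidean Algorithm:
gcd(2, 7) = 1
Bezout coefficients: 2 × -3 + 7 × 1 = 1
So 2 × -3 ≡ 1 (mod 7)
The inverse is -3 mod 7 = 4
Verification: 2 × 4 = 8 = 1 × 7 + 1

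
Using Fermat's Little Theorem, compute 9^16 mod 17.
By Fermat's Little Theorem, 9^{16} ≡ 1 (mod 17) since 17 is prime and gcd(9, 17) = 1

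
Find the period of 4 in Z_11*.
Powers of 4 mod 11: 4^1≡4, 4^2≡5, 4^3≡9, 4^4≡3, 4^5≡1. Order = 5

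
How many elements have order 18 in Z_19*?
Number of primitive roots mod 19 = φ(18) = 6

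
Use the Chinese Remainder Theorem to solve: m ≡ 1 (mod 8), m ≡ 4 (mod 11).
M = 8 × 11 = 88. M₁ = 11, y₁ ≡ 3 (mod 8). M₂ = 8, y₂ ≡ 7 (mod 11). m = 1×11×3 + 4×8×7 ≡ 81 (mod 88)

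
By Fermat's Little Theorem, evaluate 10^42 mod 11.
By Fermat: 10^{10} ≡ 1 (mod 11). 42 = 4×10 + 2. So 10^{42} ≡ 10^{2} ≡ 1 (mod 11)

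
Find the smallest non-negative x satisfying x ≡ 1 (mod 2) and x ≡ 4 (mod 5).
M = 2 × 5 = 10. M₁ = 5, y₁ ≡ 1 (mod 2). M₂ = 2, y₂ ≡ 3 (mod 5). x = 1×5×1 + 4×2×3 ≡ 9 (mod 10)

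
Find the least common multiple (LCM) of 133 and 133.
133

First find GCD(133, 133) using the Euclidean algorithm:
133 = 1 × 133 + 0
GCD(133, 133) = 133

LCM formula: LCM(a, b) = (a × b) / GCD(a, b)
LCM(133, 133) = (133 × 133) / 133
LCM(133, 133) = 17689 / 133
LCM(133, 133) = 133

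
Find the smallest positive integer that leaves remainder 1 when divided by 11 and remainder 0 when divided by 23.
M = 11 × 23 = 253. M₁ = 23, y₁ ≡ 1 (mod 11). M₂ = 11, y₂ ≡ 21 (mod 23). z = 1×23×1 + 0×11×21 ≡ 23 (mod 253). The smallest positive such number is 23.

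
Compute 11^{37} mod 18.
11

Using successive squaring:
Binary expansion of 37: 100101
Powers of 11 mod 18 (each is the square of the previous):
  11^1 ≡ 11 (mod 18)
  11^2 ≡ 11² = 121 ≡ 13 (mod 18)
  11^4 ≡ 13² = 169 ≡ 7 (mod 18)
  11^8 ≡ 7² = 49 ≡ 13 (mod 18)
  11^16 ≡ 13² = 169 ≡ 7 (mod 18)
  11^32 ≡ 7² = 49 ≡ 13 (mod 18)
37 = 32 + 4 + 1, so 11^37 = 11^32 × 11^4 × 11^1 ≡ 13 × 7 × 11 (mod 18)
Multiplying step by step:
  13 × 7 = 91 ≡ 1 (mod 18)
  1 × 11 = 11 ≡ 11 (mod 18)
Result: 11^37 ≡ 11 (mod 18)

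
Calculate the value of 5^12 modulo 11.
Using Fermat: 5^{10} ≡ 1 (mod 11). 12 ≡ 2 (mod 10). So 5^{12} ≡ 5^{2} ≡ 3 (mod 11)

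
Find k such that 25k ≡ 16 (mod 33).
31

Since gcd(25, 33) = 1 divides 16, a solution exists.
Multiply both sides by the inverse of 25 mod 33:
  25^(-1) mod 33 = 4
  x ≡ 4 × 16 ≡ 64 ≡ 31 (mod 33)
Verification: 25 × 31 = 775 = 23 × 33 + 16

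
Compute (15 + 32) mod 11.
3

(15 + 32) = 47
47 mod 11 = 3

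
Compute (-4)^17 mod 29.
Using repeated squaring. (-4) ≡ 25 (mod 29). 17 = 16 + 1 (binary 10001). Repeated squaring mod 29: 25^1 ≡ 25; 25^2 ≡ 25² = 625 ≡ 16; 25^4 ≡ 16² = 256 ≡ 24; 25^8 ≡ 24² = 576 ≡ 25; 25^16 ≡ 25² = 625 ≡ 16. Multiply: (-4)^17 ≡ 25^16 × 25^1 ≡ 16 × 25 (mod 29): 16 × 25 = 400 ≡ 23. So (-4)^17 ≡ 23 (mod 29).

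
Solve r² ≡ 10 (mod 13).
The square roots of 10 mod 13 are 7 and 6. Verify: 7² = 49 ≡ 10 (mod 13)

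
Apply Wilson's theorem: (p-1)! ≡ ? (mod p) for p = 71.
By Wilson's theorem, (70)! ≡ -1 ≡ 70 (mod 71)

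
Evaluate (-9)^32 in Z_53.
Using repeated squaring. (-9) ≡ 44 (mod 53). 32 = 32 (binary 100000). Repeated squaring mod 53: 44^1 ≡ 44; 44^2 ≡ 44² = 1936 ≡ 28; 44^4 ≡ 28² = 784 ≡ 42; 44^8 ≡ 42² = 1764 ≡ 15; 44^16 ≡ 15² = 225 ≡ 13; 44^32 ≡ 13² = 169 ≡ 10. So (-9)^32 ≡ 10 (mod 53).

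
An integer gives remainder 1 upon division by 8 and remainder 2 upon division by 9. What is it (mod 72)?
M = 8 × 9 = 72. M₁ = 9, y₁ ≡ 1 (mod 8). M₂ = 8, y₂ ≡ 8 (mod 9). k = 1×9×1 + 2×8×8 ≡ 65 (mod 72). The smallest positive such number is 65.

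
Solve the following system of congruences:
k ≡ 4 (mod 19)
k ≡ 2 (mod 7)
23

Using the Chinese Remainder Theorem:
M = product of moduli = 133
For equation 1: M_1 = 7, 7 ≡ 7 (mod 19), inverse of 7 mod 19 is 11 (check: 7 × 11 = 77 ≡ 1 (mod 19))
For equation 2: M_2 = 19, 19 ≡ 5 (mod 7), inverse of 19 mod 7 is 3 (check: 5 × 3 = 15 ≡ 1 (mod 7))
Combine: k ≡ Σ r_i×M_i×(M_i⁻¹ mod m_i) = 4×7×11 + 2×19×3 = 308 + 114 = 422
422 mod 133 = 23
k ≡ 23 (mod 133)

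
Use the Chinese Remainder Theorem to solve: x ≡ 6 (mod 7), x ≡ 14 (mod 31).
M = 7 × 31 = 217. M₁ = 31, y₁ ≡ 5 (mod 7). M₂ = 7, y₂ ≡ 9 (mod 31). x = 6×31×5 + 14×7×9 ≡ 76 (mod 217)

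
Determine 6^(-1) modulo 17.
6^(-1) ≡ 3 (mod 17). Verification: 6 × 3 = 18 ≡ 1 (mod 17)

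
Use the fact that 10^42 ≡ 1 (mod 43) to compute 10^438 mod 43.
By Fermat: 10^{42} ≡ 1 (mod 43). 438 ≡ 18 (mod 42). So 10^{438} ≡ 10^{18} ≡ 4 (mod 43)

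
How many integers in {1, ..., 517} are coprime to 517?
460

Prime factorization: 517 = 11 × 47
Using the formula φ(n) = n × Π(1 - 1/p) for each prime factor p:
φ(517) = 517 × (1 - 1/11) × (1 - 1/47)
φ(517) = 460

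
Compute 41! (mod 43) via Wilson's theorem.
(42)! = (41)! × (42) ≡ -1 (mod 43). So (41)! ≡ -1 × (42)^(-1) ≡ (-1)×(-1) = 1 (mod 43)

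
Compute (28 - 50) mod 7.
6

(28 - 50) = -22
-22 mod 7 = 6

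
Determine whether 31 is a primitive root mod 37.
p - 1 = 36 has prime divisors 2, 3. Check 31^(36/q) mod 37 for each: 31^(36/2) = 31^18 ≡ 36, 31^(36/3) = 31^12 ≡ 1 (mod 37). Since 31^12 ≡ 1 (mod 37), the order of 31 divides 12 (in fact the order is 4) ≠ 36, so it is not a primitive root.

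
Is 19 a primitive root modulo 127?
p - 1 = 126 has prime divisors 2, 3, 7. Check 19^(126/q) mod 127 for each: 19^(126/2) = 19^63 ≡ 1, 19^(126/3) = 19^42 ≡ 1, 19^(126/7) = 19^18 ≡ 1 (mod 127). Since 19^63 ≡ 1 (mod 127), the order of 19 divides 63 (in fact the order is 3) ≠ 126, so it is not a primitive root.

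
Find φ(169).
156

Prime factorization: 169 = 13^2
Using the formula φ(n) = n × Π(1 - 1/p) for each prime factor p:
φ(169) = 169 × (1 - 1/13)
φ(169) = 156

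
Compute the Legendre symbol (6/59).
(6/59) = 6^{29} mod 59 = -1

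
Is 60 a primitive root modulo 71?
p - 1 = 70 has prime divisors 2, 5, 7. Check 60^(70/q) mod 71 for each: 60^(70/2) = 60^35 ≡ 1, 60^(70/5) = 60^14 ≡ 54, 60^(70/7) = 60^10 ≡ 32 (mod 71). Since 60^35 ≡ 1 (mod 71), the order of 60 divides 35 (in fact the order is 35) ≠ 70, so it is not a primitive root.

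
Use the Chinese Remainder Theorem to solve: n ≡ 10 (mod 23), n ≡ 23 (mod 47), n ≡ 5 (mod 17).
10222

Using the Chinese Remainder Theorem:
M = product of moduli = 18377
For equation 1: M_1 = 799, 799 ≡ 17 (mod 23), inverse of 799 mod 23 is 19 (check: 17 × 19 = 323 ≡ 1 (mod 23))
For equation 2: M_2 = 391, 391 ≡ 15 (mod 47), inverse of 391 mod 47 is 22 (check: 15 × 22 = 330 ≡ 1 (mod 47))
For equation 3: M_3 = 1081, 1081 ≡ 10 (mod 17), inverse of 1081 mod 17 is 12 (check: 10 × 12 = 120 ≡ 1 (mod 17))
Combine: n ≡ Σ r_i×M_i×(M_i⁻¹ mod m_i) = 10×799×19 + 23×391×22 + 5×1081×12 = 151810 + 197846 + 64860 = 414516
414516 mod 18377 = 10222
n ≡ 10222 (mod 18377)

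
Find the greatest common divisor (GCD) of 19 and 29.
1

Using the Euclidean algorithm:
19 = 0 × 29 + 19
29 = 1 × 19 + 10
19 = 1 × 10 + 9
10 = 1 × 9 + 1
9 = 9 × 1 + 0

GCD(19, 29) = 1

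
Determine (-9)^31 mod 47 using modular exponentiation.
Using repeated squaring. (-9) ≡ 38 (mod 47). 31 = 16 + 8 + 4 + 2 + 1 (binary 11111). Repeated squaring mod 47: 38^1 ≡ 38; 38^2 ≡ 38² = 1444 ≡ 34; 38^4 ≡ 34² = 1156 ≡ 28; 38^8 ≡ 28² = 784 ≡ 32; 38^16 ≡ 32² = 1024 ≡ 37. Multiply: (-9)^31 ≡ 38^16 × 38^8 × 38^4 × 38^2 × 38^1 ≡ 37 × 32 × 28 × 34 × 38 (mod 47): 37 × 32 = 1184 ≡ 9; 9 × 28 = 252 ≡ 17; 17 × 34 = 578 ≡ 14; 14 × 38 = 532 ≡ 15. So (-9)^31 ≡ 15 (mod 47).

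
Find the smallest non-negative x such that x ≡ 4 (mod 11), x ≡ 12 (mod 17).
114

Using the Chinese Remainder Theorem:
M = product of moduli = 187
For equation 1: M_1 = 17, 17 ≡ 6 (mod 11), inverse of 17 mod 11 is 2 (check: 6 × 2 = 12 ≡ 1 (mod 11))
For equation 2: M_2 = 11, 11 ≡ 11 (mod 17), inverse of 11 mod 17 is 14 (check: 11 × 14 = 154 ≡ 1 (mod 17))
Combine: x ≡ Σ r_i×M_i×(M_i⁻¹ mod m_i) = 4×17×2 + 12×11×14 = 136 + 1848 = 1984
1984 mod 187 = 114
x ≡ 114 (mod 187)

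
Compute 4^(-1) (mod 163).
4^(-1) ≡ 41 (mod 163). Verification: 4 × 41 = 164 ≡ 1 (mod 163)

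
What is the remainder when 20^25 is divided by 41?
Using repeated squaring. 25 = 16 + 8 + 1 (binary 11001). Repeated squaring mod 41: 20^1 ≡ 20; 20^2 ≡ 20² = 400 ≡ 31; 20^4 ≡ 31² = 961 ≡ 18; 20^8 ≡ 18² = 324 ≡ 37; 20^16 ≡ 37² = 1369 ≡ 16. Multiply: 20^25 = 20^16 × 20^8 × 20^1 ≡ 16 × 37 × 20 (mod 41): 16 × 37 = 592 ≡ 18; 18 × 20 = 360 ≡ 32. So 20^25 ≡ 32 (mod 41).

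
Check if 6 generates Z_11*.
p - 1 = 10 has prime divisors 2, 5. Check 6^(10/q) mod 11 for each: 6^(10/2) = 6^5 ≡ 10, 6^(10/5) = 6^2 ≡ 3 (mod 11). None of these is 1, so 6 has order 10 = φ(11), so it is a primitive root mod 11.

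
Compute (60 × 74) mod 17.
3

(60 × 74) = 4440
4440 mod 17 = 3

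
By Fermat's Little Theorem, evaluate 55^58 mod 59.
By Fermat's Little Theorem, 55^{58} ≡ 1 (mod 59) since 59 is prime and gcd(55, 59) = 1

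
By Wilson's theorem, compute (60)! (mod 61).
By Wilson's theorem, (60)! ≡ -1 ≡ 60 (mod 61)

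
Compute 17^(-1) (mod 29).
12

Using Extended Euclidean Algorithm:
gcd(17, 29) = 1
Bezout coefficients: 17 × 12 + 29 × -7 = 1
So 17 × 12 ≡ 1 (mod 29)
The inverse is 12 mod 29 = 12
Verification: 17 × 12 = 204 = 7 × 29 + 1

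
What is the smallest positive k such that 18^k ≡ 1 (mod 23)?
Powers of 18 mod 23: 18^1≡18, 18^2≡2, 18^3≡13, 18^4≡4, 18^5≡3, 18^6≡8, 18^7≡6, 18^8≡16, 18^9≡12, 18^10≡9, 18^11≡1. Order = 11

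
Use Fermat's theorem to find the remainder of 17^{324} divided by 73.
72

By Fermat's Little Theorem, a^(p-1) ≡ 1 (mod p) for prime p and gcd(a, p) = 1
Here p = 73, so 17^72 ≡ 1 (mod 73)
We can reduce the exponent: 324 mod 72 = 36
So 17^324 ≡ 17^36 (mod 73)
Computing: 17^36 mod 73 = 72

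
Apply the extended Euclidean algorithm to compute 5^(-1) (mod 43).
Extended GCD: 5(-17) + 43(2) = 1. So 5^(-1) ≡ 26 ≡ 26 (mod 43). Verify: 5 × 26 = 130 ≡ 1 (mod 43)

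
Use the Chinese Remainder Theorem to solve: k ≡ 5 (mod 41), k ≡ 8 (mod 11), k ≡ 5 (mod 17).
6278

Using the Chinese Remainder Theorem:
M = product of moduli = 7667
For equation 1: M_1 = 187, 187 ≡ 23 (mod 41), inverse of 187 mod 41 is 25 (check: 23 × 25 = 575 ≡ 1 (mod 41))
For equation 2: M_2 = 697, 697 ≡ 4 (mod 11), inverse of 697 mod 11 is 3 (check: 4 × 3 = 12 ≡ 1 (mod 11))
For equation 3: M_3 = 451, 451 ≡ 9 (mod 17), inverse of 451 mod 17 is 2 (check: 9 × 2 = 18 ≡ 1 (mod 17))
Combine: k ≡ Σ r_i×M_i×(M_i⁻¹ mod m_i) = 5×187×25 + 8×697×3 + 5×451×2 = 23375 + 16728 + 4510 = 44613
44613 mod 7667 = 6278
k ≡ 6278 (mod 7667)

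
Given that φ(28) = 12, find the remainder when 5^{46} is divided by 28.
By Euler: 5^{12} ≡ 1 (mod 28) since gcd(5, 28) = 1. 46 = 3×12 + 10. So 5^{46} ≡ 5^{10} ≡ 9 (mod 28)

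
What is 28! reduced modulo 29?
By Wilson's theorem, (28)! ≡ -1 ≡ 28 (mod 29)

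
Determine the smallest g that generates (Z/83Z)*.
2

A primitive root g modulo p has order p-1 = 82
Prime divisors of 82: [2, 41]
g is a primitive root iff g^(82/q) ≢ 1 (mod 83) for each prime divisor q
Testing small values:
  g = 2: 2^41 ≡ 82, 2^2 ≡ 4 (mod 83) → none is 1, primitive root!
The smallest primitive root is 2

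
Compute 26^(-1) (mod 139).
26^(-1) ≡ 123 (mod 139). Verification: 26 × 123 = 3198 ≡ 1 (mod 139)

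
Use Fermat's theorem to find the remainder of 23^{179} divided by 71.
41

By Fermat's Little Theorem, a^(p-1) ≡ 1 (mod p) for prime p and gcd(a, p) = 1
Here p = 71, so 23^70 ≡ 1 (mod 71)
We can reduce the exponent: 179 mod 70 = 39
So 23^179 ≡ 23^39 (mod 71)
Computing: 23^39 mod 71 = 41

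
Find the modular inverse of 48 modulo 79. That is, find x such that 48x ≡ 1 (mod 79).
28

Using Extended Euclidean Algorithm:
gcd(48, 79) = 1
Bezout coefficients: 48 × 28 + 79 × -17 = 1
So 48 × 28 ≡ 1 (mod 79)
The inverse is 28 mod 79 = 28
Verification: 48 × 28 = 1344 = 17 × 79 + 1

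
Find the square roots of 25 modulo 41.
The square roots of 25 mod 41 are 36 and 5. Verify: 36² = 1296 ≡ 25 (mod 41)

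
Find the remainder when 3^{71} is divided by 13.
By Fermat: 3^{12} ≡ 1 (mod 13). 71 = 5×12 + 11. So 3^{71} ≡ 3^{11} ≡ 9 (mod 13)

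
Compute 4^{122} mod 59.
25

Using successive squaring:
Binary expansion of 122: 1111010
Powers of 4 mod 59 (each is the square of the previous):
  4^1 ≡ 4 (mod 59)
  4^2 ≡ 4² = 16 ≡ 16 (mod 59)
  4^4 ≡ 16² = 256 ≡ 20 (mod 59)
  4^8 ≡ 20² = 400 ≡ 46 (mod 59)
  4^16 ≡ 46² = 2116 ≡ 51 (mod 59)
  4^32 ≡ 51² = 2601 ≡ 5 (mod 59)
  4^64 ≡ 5² = 25 ≡ 25 (mod 59)
122 = 64 + 32 + 16 + 8 + 2, so 4^122 = 4^64 × 4^32 × 4^16 × 4^8 × 4^2 ≡ 25 × 5 × 51 × 46 × 16 (mod 59)
Multiplying step by step:
  25 × 5 = 125 ≡ 7 (mod 59)
  7 × 51 = 357 ≡ 3 (mod 59)
  3 × 46 = 138 ≡ 20 (mod 59)
  20 × 16 = 320 ≡ 25 (mod 59)
Result: 4^122 ≡ 25 (mod 59)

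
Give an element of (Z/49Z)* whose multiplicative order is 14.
6 has order 14 mod 49 since 6^{14} ≡ 1 (mod 49) and no smaller power works.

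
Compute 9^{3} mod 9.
0

Using successive squaring:
Binary expansion of 3: 11
Powers of 9 mod 9 (each is the square of the previous):
  9^1 ≡ 0 (mod 9)
  9^2 ≡ 0² = 0 ≡ 0 (mod 9)
3 = 2 + 1, so 9^3 = 9^2 × 9^1 ≡ 0 × 0 (mod 9)
Multiplying step by step:
  0 × 0 = 0 ≡ 0 (mod 9)
Result: 9^3 ≡ 0 (mod 9)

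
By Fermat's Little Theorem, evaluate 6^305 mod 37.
By Fermat: 6^{36} ≡ 1 (mod 37). 305 = 8×36 + 17. So 6^{305} ≡ 6^{17} ≡ 6 (mod 37)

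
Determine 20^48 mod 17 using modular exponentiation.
Using Fermat: 20^{16} ≡ 1 (mod 17). 48 ≡ 0 (mod 16). So 20^{48} ≡ 20^{0} ≡ 1 (mod 17)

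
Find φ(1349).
1260

Prime factorization: 1349 = 19 × 71
Using the formula φ(n) = n × Π(1 - 1/p) for each prime factor p:
φ(1349) = 1349 × (1 - 1/19) × (1 - 1/71)
φ(1349) = 1260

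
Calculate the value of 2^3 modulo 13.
3 = 2 + 1 (binary 11). Repeated squaring mod 13: 2^1 ≡ 2; 2^2 ≡ 2² = 4 ≡ 4. Multiply: 2^3 = 2^2 × 2^1 ≡ 4 × 2 (mod 13): 4 × 2 = 8 ≡ 8. So 2^3 ≡ 8 (mod 13).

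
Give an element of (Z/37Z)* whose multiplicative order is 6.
11 has order 6 mod 37 since 11^{6} ≡ 1 (mod 37) and no smaller power works.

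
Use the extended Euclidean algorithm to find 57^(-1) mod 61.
Extended GCD: 57(15) + 61(-14) = 1. So 57^(-1) ≡ 15 ≡ 15 (mod 61). Verify: 57 × 15 = 855 ≡ 1 (mod 61)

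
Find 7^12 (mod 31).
Using repeated squaring. 12 = 8 + 4 (binary 1100). Repeated squaring mod 31: 7^1 ≡ 7; 7^2 ≡ 7² = 49 ≡ 18; 7^4 ≡ 18² = 324 ≡ 14; 7^8 ≡ 14² = 196 ≡ 10. Multiply: 7^12 = 7^8 × 7^4 ≡ 10 × 14 (mod 31): 10 × 14 = 140 ≡ 16. So 7^12 ≡ 16 (mod 31).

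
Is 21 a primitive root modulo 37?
p - 1 = 36 has prime divisors 2, 3. Check 21^(36/q) mod 37 for each: 21^(36/2) = 21^18 ≡ 1, 21^(36/3) = 21^12 ≡ 26 (mod 37). Since 21^18 ≡ 1 (mod 37), the order of 21 divides 18 (in fact the order is 18) ≠ 36, so it is not a primitive root.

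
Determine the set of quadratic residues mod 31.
QRs mod 31: {1, 2, 4, 5, 7, 8, 9, 10, 14, 16, 18, 19, 20, 25, 28}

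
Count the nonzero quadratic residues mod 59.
For prime 59, there are (p-1)/2 = (59-1)/2 = 29 quadratic residues (excluding 0).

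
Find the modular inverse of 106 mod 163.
106^(-1) ≡ 20 (mod 163). Verification: 106 × 20 = 2120 ≡ 1 (mod 163)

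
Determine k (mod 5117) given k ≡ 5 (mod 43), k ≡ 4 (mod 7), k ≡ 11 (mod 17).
4176

Using the Chinese Remainder Theorem:
M = product of moduli = 5117
For equation 1: M_1 = 119, 119 ≡ 33 (mod 43), inverse of 119 mod 43 is 30 (check: 33 × 30 = 990 ≡ 1 (mod 43))
For equation 2: M_2 = 731, 731 ≡ 3 (mod 7), inverse of 731 mod 7 is 5 (check: 3 × 5 = 15 ≡ 1 (mod 7))
For equation 3: M_3 = 301, 301 ≡ 12 (mod 17), inverse of 301 mod 17 is 10 (check: 12 × 10 = 120 ≡ 1 (mod 17))
Combine: k ≡ Σ r_i×M_i×(M_i⁻¹ mod m_i) = 5×119×30 + 4×731×5 + 11×301×10 = 17850 + 14620 + 33110 = 65580
65580 mod 5117 = 4176
k ≡ 4176 (mod 5117)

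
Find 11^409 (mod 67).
Using Fermat: 11^{66} ≡ 1 (mod 67). 409 ≡ 13 (mod 66). So 11^{409} ≡ 11^{13} ≡ 12 (mod 67)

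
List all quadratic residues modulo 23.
QRs mod 23: {1, 2, 3, 4, 6, 8, 9, 12, 13, 16, 18}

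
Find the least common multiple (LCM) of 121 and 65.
7865

First find GCD(121, 65) using the Euclidean algorithm:
121 = 1 × 65 + 56
65 = 1 × 56 + 9
56 = 6 × 9 + 2
9 = 4 × 2 + 1
2 = 2 × 1 + 0
GCD(121, 65) = 1

LCM formula: LCM(a, b) = (a × b) / GCD(a, b)
LCM(121, 65) = (121 × 65) / 1
LCM(121, 65) = 7865 / 1
LCM(121, 65) = 7865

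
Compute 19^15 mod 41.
Using repeated squaring. 15 = 8 + 4 + 2 + 1 (binary 1111). Repeated squaring mod 41: 19^1 ≡ 19; 19^2 ≡ 19² = 361 ≡ 33; 19^4 ≡ 33² = 1089 ≡ 23; 19^8 ≡ 23² = 529 ≡ 37. Multiply: 19^15 = 19^8 × 19^4 × 19^2 × 19^1 ≡ 37 × 23 × 33 × 19 (mod 41): 37 × 23 = 851 ≡ 31; 31 × 33 = 1023 ≡ 39; 39 × 19 = 741 ≡ 3. So 19^15 ≡ 3 (mod 41).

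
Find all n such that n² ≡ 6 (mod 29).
The square roots of 6 mod 29 are 8 and 21. Verify: 8² = 64 ≡ 6 (mod 29)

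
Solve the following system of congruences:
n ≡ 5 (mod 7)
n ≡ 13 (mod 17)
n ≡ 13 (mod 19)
1951

Using the Chinese Remainder Theorem:
M = product of moduli = 2261
For equation 1: M_1 = 323, 323 ≡ 1 (mod 7), inverse of 323 mod 7 is 1 (check: 1 × 1 = 1 ≡ 1 (mod 7))
For equation 2: M_2 = 133, 133 ≡ 14 (mod 17), inverse of 133 mod 17 is 11 (check: 14 × 11 = 154 ≡ 1 (mod 17))
For equation 3: M_3 = 119, 119 ≡ 5 (mod 19), inverse of 119 mod 19 is 4 (check: 5 × 4 = 20 ≡ 1 (mod 19))
Combine: n ≡ Σ r_i×M_i×(M_i⁻¹ mod m_i) = 5×323×1 + 13×133×11 + 13×119×4 = 1615 + 19019 + 6188 = 26822
26822 mod 2261 = 1951
n ≡ 1951 (mod 2261)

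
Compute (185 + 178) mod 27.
12

(185 + 178) = 363
363 mod 27 = 12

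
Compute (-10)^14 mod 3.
Using Fermat: (-10)^{2} ≡ 1 (mod 3). 14 ≡ 0 (mod 2). So (-10)^{14} ≡ (-10)^{0} ≡ 1 (mod 3)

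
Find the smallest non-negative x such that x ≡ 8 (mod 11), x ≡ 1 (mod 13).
118

Using the Chinese Remainder Theorem:
M = product of moduli = 143
For equation 1: M_1 = 13, 13 ≡ 2 (mod 11), inverse of 13 mod 11 is 6 (check: 2 × 6 = 12 ≡ 1 (mod 11))
For equation 2: M_2 = 11, 11 ≡ 11 (mod 13), inverse of 11 mod 13 is 6 (check: 11 × 6 = 66 ≡ 1 (mod 13))
Combine: x ≡ Σ r_i×M_i×(M_i⁻¹ mod m_i) = 8×13×6 + 1×11×6 = 624 + 66 = 690
690 mod 143 = 118
x ≡ 118 (mod 143)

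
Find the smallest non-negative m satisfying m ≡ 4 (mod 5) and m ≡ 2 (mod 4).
M = 5 × 4 = 20. M₁ = 4, y₁ ≡ 4 (mod 5). M₂ = 5, y₂ ≡ 1 (mod 4). m = 4×4×4 + 2×5×1 ≡ 14 (mod 20)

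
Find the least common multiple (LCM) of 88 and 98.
4312

First find GCD(88, 98) using the Euclidean algorithm:
88 = 0 × 98 + 88
98 = 1 × 88 + 10
88 = 8 × 10 + 8
10 = 1 × 8 + 2
8 = 4 × 2 + 0
GCD(88, 98) = 2

LCM formula: LCM(a, b) = (a × b) / GCD(a, b)
LCM(88, 98) = (88 × 98) / 2
LCM(88, 98) = 8624 / 2
LCM(88, 98) = 4312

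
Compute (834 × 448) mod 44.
28

(834 × 448) = 373632
373632 mod 44 = 28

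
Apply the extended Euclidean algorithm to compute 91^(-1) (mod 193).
Extended GCD: 91(70) + 193(-33) = 1. So 91^(-1) ≡ 70 ≡ 70 (mod 193). Verify: 91 × 70 = 6370 ≡ 1 (mod 193)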